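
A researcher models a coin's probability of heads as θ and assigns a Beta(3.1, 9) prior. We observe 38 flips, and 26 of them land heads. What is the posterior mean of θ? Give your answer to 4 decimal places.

The binomial likelihood is conjugate to the Beta prior: with 26 successes and 12 failures, the posterior is Beta(3.1+26, 9+12) = Beta(29.1, 21).
E[θ | data] = 29.1/(29.1+21) = 0.5808.

Posterior mean ≈ 0.5808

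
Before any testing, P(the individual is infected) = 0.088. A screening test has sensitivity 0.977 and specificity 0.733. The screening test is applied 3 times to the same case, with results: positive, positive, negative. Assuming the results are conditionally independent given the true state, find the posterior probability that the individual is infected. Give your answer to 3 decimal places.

Posterior P(H) ≈ 0.039

Let H be the event that the individual is infected; start with P(H) = 0.088. P('positive'|H) = 0.977, P('positive'|¬H) = 0.267.
Update on result 1 ('positive'): P(H) ← 0.977·0.0880 / (0.977·0.0880 + 0.267·0.9120) = 0.085976/0.32948 = 0.2609.
Update on result 2 ('positive'): P(H) ← 0.977·0.2609 / (0.977·0.2609 + 0.267·0.7391) = 0.25494/0.45227 = 0.5637.
Update on result 3 ('negative'): P(H) ← 0.023·0.5637 / (0.023·0.5637 + 0.733·0.4363) = 0.012965/0.33278 = 0.0390.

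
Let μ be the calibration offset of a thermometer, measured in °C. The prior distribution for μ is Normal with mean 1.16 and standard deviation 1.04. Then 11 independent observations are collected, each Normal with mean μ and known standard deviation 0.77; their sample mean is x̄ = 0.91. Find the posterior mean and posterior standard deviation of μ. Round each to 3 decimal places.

With known σ, the Normal prior is conjugate. Weight on the data is w = (n/σ²)/(n/σ² + 1/τ₀²) = 18.5529/(18.5529+0.924556) = 0.95253.
Posterior mean = w·x̄ + (1−w)·μ₀ = 0.95253·0.91 + 0.047468·1.16 = 0.922. Posterior variance = 1/(18.5529+0.924556) = 0.0513415, so SD = 0.227.

Posterior mean ≈ 0.922; posterior SD ≈ 0.227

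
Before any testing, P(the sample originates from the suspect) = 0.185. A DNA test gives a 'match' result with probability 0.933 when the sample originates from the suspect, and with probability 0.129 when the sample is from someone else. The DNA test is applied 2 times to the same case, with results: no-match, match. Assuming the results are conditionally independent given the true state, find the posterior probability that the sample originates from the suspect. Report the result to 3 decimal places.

Posterior P(H) ≈ 0.112

With H the event that the sample originates from the suspect, the joint likelihood of the observed sequence is P(data|H) = 0.067·0.933 = 0.062511 and P(data|¬H) = 0.871·0.129 = 0.11236.
Bayes: P(H|data) = 0.185·0.062511 / (0.185·0.062511 + 0.815·0.11236) = 0.011565/0.10314 = 0.1121.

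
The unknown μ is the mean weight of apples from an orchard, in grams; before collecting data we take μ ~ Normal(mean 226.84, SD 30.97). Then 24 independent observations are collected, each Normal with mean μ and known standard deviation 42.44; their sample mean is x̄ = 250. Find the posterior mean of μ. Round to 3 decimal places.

Posterior mean ≈ 248.319

With known σ, the Normal prior is conjugate. Weight on the data is w = (n/σ²)/(n/σ² + 1/τ₀²) = 0.0133248/(0.0133248+0.00104260) = 0.92743.
Posterior mean = w·x̄ + (1−w)·μ₀ = 0.92743·250 + 0.072567·226.84 = 248.319.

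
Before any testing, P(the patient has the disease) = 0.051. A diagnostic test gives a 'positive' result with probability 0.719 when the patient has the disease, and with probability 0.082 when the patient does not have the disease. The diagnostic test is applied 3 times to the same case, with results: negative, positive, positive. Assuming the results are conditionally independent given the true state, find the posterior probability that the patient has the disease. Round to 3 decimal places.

Let H be the event that the patient has the disease; start with P(H) = 0.051. P('positive'|H) = 0.719, P('positive'|¬H) = 0.082.
Update on result 1 ('negative'): P(H) ← 0.281·0.0510 / (0.281·0.0510 + 0.918·0.9490) = 0.014331/0.88551 = 0.0162.
Update on result 2 ('positive'): P(H) ← 0.719·0.0162 / (0.719·0.0162 + 0.082·0.9838) = 0.011636/0.092309 = 0.1261.
Update on result 3 ('positive'): P(H) ← 0.719·0.1261 / (0.719·0.1261 + 0.082·0.8739) = 0.090635/0.16230 = 0.5584.

Posterior P(H) ≈ 0.558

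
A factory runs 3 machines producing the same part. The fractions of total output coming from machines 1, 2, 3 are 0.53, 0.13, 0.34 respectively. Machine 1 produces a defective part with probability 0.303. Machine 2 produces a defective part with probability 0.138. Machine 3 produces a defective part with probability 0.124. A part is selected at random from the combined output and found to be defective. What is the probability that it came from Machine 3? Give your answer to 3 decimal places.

Posterior probability ≈ 0.191

P(defective|M1) = 0.303; P(defective|M2) = 0.138; P(defective|M3) = 0.124.
Prior × likelihood for each source: 0.53·0.303=0.1606, 0.13·0.138=0.01794, 0.34·0.124=0.04216. Summing gives P(defective) = 0.22069.
P(Machine 3 | defective) = 0.04216 / 0.22069 = 0.191.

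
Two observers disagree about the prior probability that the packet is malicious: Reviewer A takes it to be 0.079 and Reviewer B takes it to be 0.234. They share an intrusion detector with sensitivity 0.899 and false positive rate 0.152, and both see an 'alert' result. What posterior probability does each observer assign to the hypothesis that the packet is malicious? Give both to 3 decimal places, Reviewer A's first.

P('+'|H) = 0.899, P('+'|¬H) = 0.152.
Reviewer A: numerator 0.899·0.079 = 0.071021; evidence = 0.071021+0.152·0.921 = 0.21101; posterior = 0.337.
Reviewer B: numerator 0.899·0.234 = 0.21037; evidence = 0.21037+0.152·0.766 = 0.32680; posterior = 0.644.

Reviewer A: 0.337; Reviewer B: 0.644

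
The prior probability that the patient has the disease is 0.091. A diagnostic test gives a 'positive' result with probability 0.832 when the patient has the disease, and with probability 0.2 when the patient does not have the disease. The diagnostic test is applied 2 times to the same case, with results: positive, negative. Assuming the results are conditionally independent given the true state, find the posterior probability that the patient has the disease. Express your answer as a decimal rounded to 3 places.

Let H be the event that the patient has the disease; start with P(H) = 0.091. P('positive'|H) = 0.832, P('positive'|¬H) = 0.2.
Update on result 1 ('positive'): P(H) ← 0.832·0.0910 / (0.832·0.0910 + 0.2·0.9090) = 0.075712/0.25751 = 0.2940.
Update on result 2 ('negative'): P(H) ← 0.168·0.2940 / (0.168·0.2940 + 0.8·0.7060) = 0.049394/0.61418 = 0.0804.

Posterior P(H) ≈ 0.080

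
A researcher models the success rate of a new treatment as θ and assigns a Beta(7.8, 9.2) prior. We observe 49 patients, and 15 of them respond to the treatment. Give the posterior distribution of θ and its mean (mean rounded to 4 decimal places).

Posterior: Beta(22.8, 43.2); mean ≈ 0.3455

Observing 15 successes and 34 failures updates Beta(7.8, 9.2) by adding the success and failure counts to the two shape parameters: α = 7.8+15 = 22.8, β = 9.2+34 = 43.2.
Posterior mean = α/(α+β) = 22.8/66 = 0.3455.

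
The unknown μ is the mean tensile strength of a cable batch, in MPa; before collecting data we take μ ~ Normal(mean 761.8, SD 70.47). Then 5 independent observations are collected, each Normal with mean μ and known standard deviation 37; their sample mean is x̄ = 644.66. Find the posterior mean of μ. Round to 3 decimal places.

With known σ, the Normal prior is conjugate. Weight on the data is w = (n/σ²)/(n/σ² + 1/τ₀²) = 0.00365230/(0.00365230+0.00020137) = 0.94775.
Posterior mean = w·x̄ + (1−w)·μ₀ = 0.94775·644.66 + 0.052254·761.8 = 650.781.

Posterior mean ≈ 650.781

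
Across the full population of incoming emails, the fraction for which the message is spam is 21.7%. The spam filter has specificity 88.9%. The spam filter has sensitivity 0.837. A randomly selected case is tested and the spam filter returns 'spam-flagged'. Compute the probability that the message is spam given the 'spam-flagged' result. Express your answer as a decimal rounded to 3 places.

Write H for 'the message is spam'. Prior odds H:¬H = 0.217/0.783 = 0.27714. For the 'spam-flagged' outcome, the likelihood ratio is 0.837/0.111 = 7.5405.
Posterior odds = 0.27714 × 7.5405 = 2.0898, so P(H|E) = 2.0898/(1+2.0898) = 0.676.

P(H | E) ≈ 0.676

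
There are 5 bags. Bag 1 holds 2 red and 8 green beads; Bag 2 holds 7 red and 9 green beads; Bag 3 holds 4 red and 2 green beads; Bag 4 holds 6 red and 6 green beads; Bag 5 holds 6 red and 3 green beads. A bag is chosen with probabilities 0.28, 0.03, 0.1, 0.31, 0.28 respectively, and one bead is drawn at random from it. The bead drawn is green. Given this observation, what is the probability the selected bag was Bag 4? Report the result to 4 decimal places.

Tabulate prior·likelihood by source: [1] prior 0.28, lik 0.8, product 0.2240; [2] prior 0.03, lik 0.5625, product 0.01688; [3] prior 0.1, lik 0.3333, product 0.03333; [4] prior 0.31, lik 0.5, product 0.1550; [5] prior 0.28, lik 0.3333, product 0.09333.
Normalizing constant = 0.52254; the posterior for Bag 4 is its product over the sum, 0.1550/0.52254 = 0.2966.

Posterior probability ≈ 0.2966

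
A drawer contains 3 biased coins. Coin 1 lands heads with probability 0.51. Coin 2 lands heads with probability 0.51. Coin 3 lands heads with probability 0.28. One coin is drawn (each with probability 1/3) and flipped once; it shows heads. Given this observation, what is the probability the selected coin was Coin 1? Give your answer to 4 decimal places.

Posterior probability ≈ 0.3923

P(heads|C1) = 0.51; P(heads|C2) = 0.51; P(heads|C3) = 0.28.
Prior × likelihood for each source: 0.333333·0.51=0.1700, 0.333333·0.51=0.1700, 0.333333·0.28=0.09333. Summing gives P(heads) = 0.43333.
P(Coin 1 | heads) = 0.1700 / 0.43333 = 0.3923.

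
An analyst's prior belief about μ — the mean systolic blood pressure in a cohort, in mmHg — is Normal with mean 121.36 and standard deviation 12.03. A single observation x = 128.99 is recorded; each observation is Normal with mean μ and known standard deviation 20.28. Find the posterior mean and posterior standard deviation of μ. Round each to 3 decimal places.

Posterior mean ≈ 123.346; posterior SD ≈ 10.347

Prior precision 1/τ₀² = 1/12.03² = 0.00690985; data precision n/σ² = 1/20.28² = 0.00243144.
Posterior precision = 0.00690985 + 0.00243144 = 0.00934130, giving posterior SD = 1/√0.00934130 = 10.347.
Posterior mean = (0.00690985·121.36 + 0.00243144·128.99) / 0.00934130 = 123.346.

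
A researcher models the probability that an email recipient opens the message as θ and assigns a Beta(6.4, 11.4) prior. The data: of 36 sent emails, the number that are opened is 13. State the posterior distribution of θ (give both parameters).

The binomial likelihood is conjugate to the Beta prior: with 13 successes and 23 failures, the posterior is Beta(6.4+13, 11.4+23) = Beta(19.4, 34.4).

Posterior: Beta(19.4, 34.4)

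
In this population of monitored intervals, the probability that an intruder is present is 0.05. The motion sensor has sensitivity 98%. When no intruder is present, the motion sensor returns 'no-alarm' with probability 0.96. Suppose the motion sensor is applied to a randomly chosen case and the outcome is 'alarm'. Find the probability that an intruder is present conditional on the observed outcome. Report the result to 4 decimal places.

Let H be the event that an intruder is present. P(H) = 0.05, so P(¬H) = 0.95. With E the 'alarm' result, P(E|H) = 0.98 and P(E|¬H) = 0.04.
P(E) = 0.98·0.05 + 0.04·0.95 = 0.049000 + 0.038000 = 0.087000.
By Bayes' theorem, P(H|E) = 0.049000 / 0.087000 = 0.5632.

P(H | E) ≈ 0.5632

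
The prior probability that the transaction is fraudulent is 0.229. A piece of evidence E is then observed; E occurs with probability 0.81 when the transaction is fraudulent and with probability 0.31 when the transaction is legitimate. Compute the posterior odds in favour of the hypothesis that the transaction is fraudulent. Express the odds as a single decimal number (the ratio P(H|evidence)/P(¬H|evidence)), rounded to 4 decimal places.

Posterior odds ≈ 0.7761

Prior odds = 0.229/(1−0.229) = 0.29702.
Likelihood ratio for E = 0.81/0.31 = 2.6129.
Posterior odds = prior odds × LR = 0.77608.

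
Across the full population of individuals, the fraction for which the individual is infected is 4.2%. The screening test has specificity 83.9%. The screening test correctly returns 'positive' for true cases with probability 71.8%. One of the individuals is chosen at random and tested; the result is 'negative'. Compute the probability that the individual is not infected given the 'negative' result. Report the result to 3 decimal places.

P(¬H | E) ≈ 0.985

Write H for 'the individual is infected'. Prior odds H:¬H = 0.042/0.958 = 0.043841. For the 'negative' outcome, the likelihood ratio is 0.282/0.839 = 0.33611.
Posterior odds = 0.043841 × 0.33611 = 0.014736, so P(H|E) = 0.014736/(1+0.014736) = 0.015. Then P(¬H|E) = 1 − 0.015 = 0.985.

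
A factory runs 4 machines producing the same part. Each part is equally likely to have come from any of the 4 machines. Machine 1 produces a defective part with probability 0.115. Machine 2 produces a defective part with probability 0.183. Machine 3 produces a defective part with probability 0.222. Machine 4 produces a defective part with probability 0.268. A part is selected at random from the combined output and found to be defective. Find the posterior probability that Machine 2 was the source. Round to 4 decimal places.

Tabulate prior·likelihood by source: [1] prior 0.25, lik 0.115, product 0.02875; [2] prior 0.25, lik 0.183, product 0.04575; [3] prior 0.25, lik 0.222, product 0.05550; [4] prior 0.25, lik 0.268, product 0.06700.
Normalizing constant = 0.19700; the posterior for Machine 2 is its product over the sum, 0.04575/0.19700 = 0.2322.

Posterior probability ≈ 0.2322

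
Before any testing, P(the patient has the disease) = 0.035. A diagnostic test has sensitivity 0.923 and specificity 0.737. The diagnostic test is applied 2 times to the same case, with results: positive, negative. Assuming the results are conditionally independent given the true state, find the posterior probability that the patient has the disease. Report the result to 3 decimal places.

With H the event that the patient has the disease, the joint likelihood of the observed sequence is P(data|H) = 0.923·0.077 = 0.071071 and P(data|¬H) = 0.263·0.737 = 0.19383.
Bayes: P(H|data) = 0.035·0.071071 / (0.035·0.071071 + 0.965·0.19383) = 0.0024875/0.18953 = 0.0131.

Posterior P(H) ≈ 0.013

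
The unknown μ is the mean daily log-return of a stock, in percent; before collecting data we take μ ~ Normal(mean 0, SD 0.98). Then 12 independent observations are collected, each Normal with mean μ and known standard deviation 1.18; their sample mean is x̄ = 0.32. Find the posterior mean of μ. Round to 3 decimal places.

Posterior mean ≈ 0.286

With known σ, the Normal prior is conjugate. Weight on the data is w = (n/σ²)/(n/σ² + 1/τ₀²) = 8.61821/(8.61821+1.04123) = 0.89221.
Posterior mean = w·x̄ + (1−w)·μ₀ = 0.89221·0.32 + 0.10779·0 = 0.286.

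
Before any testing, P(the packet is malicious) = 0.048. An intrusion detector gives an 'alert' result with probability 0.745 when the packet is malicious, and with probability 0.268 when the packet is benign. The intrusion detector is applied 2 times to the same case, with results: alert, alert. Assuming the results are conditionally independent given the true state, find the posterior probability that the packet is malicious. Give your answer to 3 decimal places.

With H the event that the packet is malicious, the joint likelihood of the observed sequence is P(data|H) = 0.745·0.745 = 0.55502 and P(data|¬H) = 0.268·0.268 = 0.071824.
Bayes: P(H|data) = 0.048·0.55502 / (0.048·0.55502 + 0.952·0.071824) = 0.026641/0.095018 = 0.2804.

Posterior P(H) ≈ 0.280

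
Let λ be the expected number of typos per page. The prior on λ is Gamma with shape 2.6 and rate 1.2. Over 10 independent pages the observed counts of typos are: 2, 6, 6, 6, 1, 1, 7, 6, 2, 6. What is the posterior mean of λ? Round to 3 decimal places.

Posterior mean ≈ 4.071

The Poisson likelihood adds the total count to the shape and the number of exposure periods to the rate. Here ∑xᵢ = 43 and n = 10, so shape 2.6→45.6 and rate 1.2→11.2.
Posterior mean = shape/rate = 45.6/11.2 = 4.071.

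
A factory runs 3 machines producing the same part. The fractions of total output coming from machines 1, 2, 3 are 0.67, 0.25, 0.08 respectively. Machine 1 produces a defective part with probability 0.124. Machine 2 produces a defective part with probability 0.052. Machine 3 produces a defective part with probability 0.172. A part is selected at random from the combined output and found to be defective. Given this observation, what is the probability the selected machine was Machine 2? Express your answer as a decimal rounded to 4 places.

Tabulate prior·likelihood by source: [1] prior 0.67, lik 0.124, product 0.08308; [2] prior 0.25, lik 0.052, product 0.01300; [3] prior 0.08, lik 0.172, product 0.01376.
Normalizing constant = 0.10984; the posterior for Machine 2 is its product over the sum, 0.01300/0.10984 = 0.1184.

Posterior probability ≈ 0.1184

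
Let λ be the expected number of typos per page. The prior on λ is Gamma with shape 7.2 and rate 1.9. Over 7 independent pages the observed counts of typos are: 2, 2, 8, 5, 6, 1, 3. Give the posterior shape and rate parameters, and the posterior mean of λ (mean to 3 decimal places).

Posterior: Gamma(shape=34.2, rate=8.9); mean ≈ 3.843

Total count ∑xᵢ = 27 over n = 7 pages.
Gamma is conjugate to the Poisson likelihood: posterior is Gamma(shape = 7.2+27 = 34.2, rate = 1.9+7 = 8.9).
E[λ | data] = 34.2/8.9 = 3.843.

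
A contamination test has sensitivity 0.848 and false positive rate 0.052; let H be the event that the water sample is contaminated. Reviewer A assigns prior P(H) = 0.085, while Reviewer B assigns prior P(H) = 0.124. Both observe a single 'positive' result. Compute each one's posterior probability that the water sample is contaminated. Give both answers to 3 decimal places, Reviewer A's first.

The likelihood ratio for a 'positive' result is 0.848/0.052 = 16.308.
Reviewer A: prior odds 0.085/0.915 = 0.092896; posterior odds 1.5149; posterior probability 0.602.
Reviewer B: prior odds 0.124/0.876 = 0.14155; posterior odds 2.3084; posterior probability 0.698.

Reviewer A: 0.602; Reviewer B: 0.698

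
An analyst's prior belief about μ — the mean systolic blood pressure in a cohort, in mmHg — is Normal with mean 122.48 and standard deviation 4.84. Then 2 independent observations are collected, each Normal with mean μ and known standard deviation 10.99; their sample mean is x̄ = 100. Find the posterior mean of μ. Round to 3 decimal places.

With known σ, the Normal prior is conjugate. Weight on the data is w = (n/σ²)/(n/σ² + 1/τ₀²) = 0.0165590/(0.0165590+0.0426883) = 0.27949.
Posterior mean = w·x̄ + (1−w)·μ₀ = 0.27949·100 + 0.72051·122.48 = 116.197.

Posterior mean ≈ 116.197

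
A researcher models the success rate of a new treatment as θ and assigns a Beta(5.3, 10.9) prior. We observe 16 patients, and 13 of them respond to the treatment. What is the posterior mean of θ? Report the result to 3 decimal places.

Observing 13 successes and 3 failures updates Beta(5.3, 10.9) by adding the success and failure counts to the two shape parameters: α = 5.3+13 = 18.3, β = 10.9+3 = 13.9.
Posterior mean = α/(α+β) = 18.3/32.2 = 0.568.

Posterior mean ≈ 0.568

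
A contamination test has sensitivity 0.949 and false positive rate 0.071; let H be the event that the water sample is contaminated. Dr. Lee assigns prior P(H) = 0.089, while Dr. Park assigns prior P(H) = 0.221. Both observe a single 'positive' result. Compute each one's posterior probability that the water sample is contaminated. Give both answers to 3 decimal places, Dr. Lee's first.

P('+'|H) = 0.949, P('+'|¬H) = 0.071.
Dr. Lee: numerator 0.949·0.089 = 0.084461; evidence = 0.084461+0.071·0.911 = 0.14914; posterior = 0.566.
Dr. Park: numerator 0.949·0.221 = 0.20973; evidence = 0.20973+0.071·0.779 = 0.26504; posterior = 0.791.

Dr. Lee: 0.566; Dr. Park: 0.791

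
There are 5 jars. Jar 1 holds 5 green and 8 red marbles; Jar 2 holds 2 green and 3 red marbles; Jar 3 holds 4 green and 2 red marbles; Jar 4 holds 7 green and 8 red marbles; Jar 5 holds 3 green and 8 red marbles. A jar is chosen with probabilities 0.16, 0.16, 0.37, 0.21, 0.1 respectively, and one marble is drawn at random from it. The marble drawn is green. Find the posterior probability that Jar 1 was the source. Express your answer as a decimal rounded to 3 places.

Posterior probability ≈ 0.124

P(green|Jar 1) = 0.3846; P(green|Jar 2) = 0.4; P(green|Jar 3) = 0.6667; P(green|Jar 4) = 0.4667; P(green|Jar 5) = 0.2727.
Prior × likelihood for each source: 0.16·0.3846=0.06154, 0.16·0.4=0.06400, 0.37·0.6667=0.2467, 0.21·0.4667=0.09800, 0.1·0.2727=0.02727. Summing gives P(green) = 0.49748.
P(Jar 1 | green) = 0.06154 / 0.49748 = 0.124.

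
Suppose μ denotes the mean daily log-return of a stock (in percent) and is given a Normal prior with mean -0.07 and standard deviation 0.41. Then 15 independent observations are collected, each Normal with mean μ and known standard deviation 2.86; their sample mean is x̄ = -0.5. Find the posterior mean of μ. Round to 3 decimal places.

Posterior mean ≈ -0.171

With known σ, the Normal prior is conjugate. Weight on the data is w = (n/σ²)/(n/σ² + 1/τ₀²) = 1.83383/(1.83383+5.94884) = 0.23563.
Posterior mean = w·x̄ + (1−w)·μ₀ = 0.23563·-0.5 + 0.76437·-0.07 = -0.171.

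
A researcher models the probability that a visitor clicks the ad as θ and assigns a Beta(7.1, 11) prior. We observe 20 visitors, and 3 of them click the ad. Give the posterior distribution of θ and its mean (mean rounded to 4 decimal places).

Posterior: Beta(10.1, 28); mean ≈ 0.2651

The binomial likelihood is conjugate to the Beta prior: with 3 successes and 17 failures, the posterior is Beta(7.1+3, 11+17) = Beta(10.1, 28).
E[θ | data] = 10.1/(10.1+28) = 0.2651.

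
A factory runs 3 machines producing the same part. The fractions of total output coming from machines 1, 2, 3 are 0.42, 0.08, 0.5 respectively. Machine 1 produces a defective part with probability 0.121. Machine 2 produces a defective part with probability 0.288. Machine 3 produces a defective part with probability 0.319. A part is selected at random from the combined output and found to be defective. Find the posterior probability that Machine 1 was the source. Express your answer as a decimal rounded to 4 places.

Posterior probability ≈ 0.2178

P(defective|M1) = 0.121; P(defective|M2) = 0.288; P(defective|M3) = 0.319.
Prior × likelihood for each source: 0.42·0.121=0.05082, 0.08·0.288=0.02304, 0.5·0.319=0.1595. Summing gives P(defective) = 0.23336.
P(Machine 1 | defective) = 0.05082 / 0.23336 = 0.2178.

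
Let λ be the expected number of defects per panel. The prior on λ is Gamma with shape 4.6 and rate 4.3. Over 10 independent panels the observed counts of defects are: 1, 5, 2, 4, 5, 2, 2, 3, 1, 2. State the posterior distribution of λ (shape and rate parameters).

Posterior: Gamma(shape=31.6, rate=14.3)

The Poisson likelihood adds the total count to the shape and the number of exposure periods to the rate. Here ∑xᵢ = 27 and n = 10, so shape 4.6→31.6 and rate 4.3→14.3.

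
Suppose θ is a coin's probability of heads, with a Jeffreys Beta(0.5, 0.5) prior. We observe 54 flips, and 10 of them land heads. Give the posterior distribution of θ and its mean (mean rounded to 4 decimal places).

The binomial likelihood is conjugate to the Beta prior: with 10 successes and 44 failures, the posterior is Beta(0.5+10, 0.5+44) = Beta(10.5, 44.5).
E[θ | data] = 10.5/(10.5+44.5) = 0.1909.

Posterior: Beta(10.5, 44.5); mean ≈ 0.1909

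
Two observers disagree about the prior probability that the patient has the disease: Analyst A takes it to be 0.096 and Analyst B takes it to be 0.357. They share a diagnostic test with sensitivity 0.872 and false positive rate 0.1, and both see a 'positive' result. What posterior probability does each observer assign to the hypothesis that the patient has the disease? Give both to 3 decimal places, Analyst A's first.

Analyst A: 0.481; Analyst B: 0.829

The likelihood ratio for a 'positive' result is 0.872/0.1 = 8.7200.
Analyst A: prior odds 0.096/0.904 = 0.10619; posterior odds 0.92602; posterior probability 0.481.
Analyst B: prior odds 0.357/0.643 = 0.55521; posterior odds 4.8414; posterior probability 0.829.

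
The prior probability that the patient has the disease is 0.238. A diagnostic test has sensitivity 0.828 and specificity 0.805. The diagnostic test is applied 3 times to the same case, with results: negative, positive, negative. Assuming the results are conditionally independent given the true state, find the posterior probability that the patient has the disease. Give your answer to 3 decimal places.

Posterior P(H) ≈ 0.057

With H the event that the patient has the disease, the joint likelihood of the observed sequence is P(data|H) = 0.172·0.828·0.172 = 0.024496 and P(data|¬H) = 0.805·0.195·0.805 = 0.12636.
Bayes: P(H|data) = 0.238·0.024496 / (0.238·0.024496 + 0.762·0.12636) = 0.0058299/0.10212 = 0.0571.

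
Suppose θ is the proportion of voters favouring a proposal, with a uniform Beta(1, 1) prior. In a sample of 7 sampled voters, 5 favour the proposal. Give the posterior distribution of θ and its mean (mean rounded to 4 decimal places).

Observing 5 successes and 2 failures updates Beta(1, 1) by adding the success and failure counts to the two shape parameters: α = 1+5 = 6, β = 1+2 = 3.
Posterior mean = α/(α+β) = 6/9 = 0.6667.

Posterior: Beta(6, 3); mean ≈ 0.6667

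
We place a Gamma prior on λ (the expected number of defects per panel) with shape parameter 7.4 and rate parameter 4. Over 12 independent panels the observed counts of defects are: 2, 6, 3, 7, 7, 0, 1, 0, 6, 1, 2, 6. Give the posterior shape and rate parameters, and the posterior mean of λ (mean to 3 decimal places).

Total count ∑xᵢ = 41 over n = 12 panels.
Gamma is conjugate to the Poisson likelihood: posterior is Gamma(shape = 7.4+41 = 48.4, rate = 4+12 = 16).
E[λ | data] = 48.4/16 = 3.025.

Posterior: Gamma(shape=48.4, rate=16); mean ≈ 3.025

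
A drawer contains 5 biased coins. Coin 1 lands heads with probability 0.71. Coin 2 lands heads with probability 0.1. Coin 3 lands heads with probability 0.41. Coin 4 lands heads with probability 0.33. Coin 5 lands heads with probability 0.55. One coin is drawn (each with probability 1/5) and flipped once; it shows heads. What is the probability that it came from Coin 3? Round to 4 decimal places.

Posterior probability ≈ 0.1952

P(heads|C1) = 0.71; P(heads|C2) = 0.1; P(heads|C3) = 0.41; P(heads|C4) = 0.33; P(heads|C5) = 0.55.
Prior × likelihood for each source: 0.2·0.71=0.1420, 0.2·0.1=0.02000, 0.2·0.41=0.08200, 0.2·0.33=0.06600, 0.2·0.55=0.1100. Summing gives P(heads) = 0.42000.
P(Coin 3 | heads) = 0.08200 / 0.42000 = 0.1952.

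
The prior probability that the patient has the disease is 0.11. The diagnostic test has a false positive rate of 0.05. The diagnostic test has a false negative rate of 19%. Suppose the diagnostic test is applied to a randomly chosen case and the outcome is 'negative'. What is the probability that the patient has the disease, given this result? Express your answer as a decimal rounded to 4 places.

Let H be the event that the patient has the disease. P(H) = 0.11, so P(¬H) = 0.89. With E the 'negative' result, P(E|H) = 0.19 and P(E|¬H) = 0.95.
P(E) = 0.19·0.11 + 0.95·0.89 = 0.020900 + 0.84550 = 0.86640.
By Bayes' theorem, P(H|E) = 0.020900 / 0.86640 = 0.0241.

P(H | E) ≈ 0.0241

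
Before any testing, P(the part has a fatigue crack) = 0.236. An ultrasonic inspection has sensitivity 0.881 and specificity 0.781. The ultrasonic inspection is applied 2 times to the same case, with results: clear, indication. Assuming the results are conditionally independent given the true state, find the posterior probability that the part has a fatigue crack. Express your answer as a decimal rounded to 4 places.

Posterior P(H) ≈ 0.1592

With H the event that the part has a fatigue crack, the joint likelihood of the observed sequence is P(data|H) = 0.119·0.881 = 0.10484 and P(data|¬H) = 0.781·0.219 = 0.17104.
Bayes: P(H|data) = 0.236·0.10484 / (0.236·0.10484 + 0.764·0.17104) = 0.024742/0.15542 = 0.1592.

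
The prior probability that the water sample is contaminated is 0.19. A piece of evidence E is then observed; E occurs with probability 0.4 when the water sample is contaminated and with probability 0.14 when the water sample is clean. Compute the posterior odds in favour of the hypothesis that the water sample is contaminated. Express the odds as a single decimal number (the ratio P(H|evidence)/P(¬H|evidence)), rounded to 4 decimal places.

Posterior odds ≈ 0.6702

Prior odds = 0.19/(1−0.19) = 0.23457. In log-odds, ln(0.23457) = -1.4500.
Add log likelihood ratio: ln(2.8571) = 1.0498.
Posterior log-odds = -0.40019, so posterior odds = exp(-0.40019) = 0.67019.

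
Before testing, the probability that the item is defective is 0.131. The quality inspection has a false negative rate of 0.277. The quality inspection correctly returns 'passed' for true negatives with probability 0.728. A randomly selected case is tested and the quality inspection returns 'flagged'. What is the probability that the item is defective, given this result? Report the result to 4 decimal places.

Write H for 'the item is defective'. Prior odds H:¬H = 0.131/0.869 = 0.15075. For the 'flagged' outcome, the likelihood ratio is 0.723/0.272 = 2.6581.
Posterior odds = 0.15075 × 2.6581 = 0.40070, so P(H|E) = 0.40070/(1+0.40070) = 0.2861.

P(H | E) ≈ 0.2861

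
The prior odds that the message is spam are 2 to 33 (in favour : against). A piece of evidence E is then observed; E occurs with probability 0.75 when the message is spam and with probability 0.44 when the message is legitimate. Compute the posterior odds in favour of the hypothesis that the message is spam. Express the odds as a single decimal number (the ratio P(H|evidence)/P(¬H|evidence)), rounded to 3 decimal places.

Prior odds = 2/33 = 0.060606. In log-odds, ln(0.060606) = -2.8034.
Add log likelihood ratio: ln(1.7045) = 0.53330.
Posterior log-odds = -2.2701, so posterior odds = exp(-2.2701) = 0.10331.

Posterior odds ≈ 0.103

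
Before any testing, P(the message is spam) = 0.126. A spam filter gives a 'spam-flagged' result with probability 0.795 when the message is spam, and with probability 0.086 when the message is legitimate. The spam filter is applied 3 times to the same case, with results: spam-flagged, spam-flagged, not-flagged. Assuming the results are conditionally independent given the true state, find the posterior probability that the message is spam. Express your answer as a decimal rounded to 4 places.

Let H be the event that the message is spam; start with P(H) = 0.126. P('spam-flagged'|H) = 0.795, P('spam-flagged'|¬H) = 0.086.
Update on result 1 ('spam-flagged'): P(H) ← 0.795·0.1260 / (0.795·0.1260 + 0.086·0.8740) = 0.10017/0.17533 = 0.5713.
Update on result 2 ('spam-flagged'): P(H) ← 0.795·0.5713 / (0.795·0.5713 + 0.086·0.4287) = 0.45419/0.49106 = 0.9249.
Update on result 3 ('not-flagged'): P(H) ← 0.205·0.9249 / (0.205·0.9249 + 0.914·0.0751) = 0.18961/0.25823 = 0.7343.

Posterior P(H) ≈ 0.7343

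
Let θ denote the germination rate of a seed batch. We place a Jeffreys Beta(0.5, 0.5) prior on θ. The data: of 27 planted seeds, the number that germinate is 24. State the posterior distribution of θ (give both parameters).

The binomial likelihood is conjugate to the Beta prior: with 24 successes and 3 failures, the posterior is Beta(0.5+24, 0.5+3) = Beta(24.5, 3.5).

Posterior: Beta(24.5, 3.5)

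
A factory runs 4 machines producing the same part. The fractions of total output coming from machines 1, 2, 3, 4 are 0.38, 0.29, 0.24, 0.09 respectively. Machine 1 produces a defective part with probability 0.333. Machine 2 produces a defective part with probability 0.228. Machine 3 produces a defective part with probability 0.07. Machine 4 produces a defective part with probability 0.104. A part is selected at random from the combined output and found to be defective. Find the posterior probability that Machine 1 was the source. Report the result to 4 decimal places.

P(defective|M1) = 0.333; P(defective|M2) = 0.228; P(defective|M3) = 0.07; P(defective|M4) = 0.104.
Prior × likelihood for each source: 0.38·0.333=0.1265, 0.29·0.228=0.06612, 0.24·0.07=0.01680, 0.09·0.104=0.009360. Summing gives P(defective) = 0.21882.
P(Machine 1 | defective) = 0.1265 / 0.21882 = 0.5783.

Posterior probability ≈ 0.5783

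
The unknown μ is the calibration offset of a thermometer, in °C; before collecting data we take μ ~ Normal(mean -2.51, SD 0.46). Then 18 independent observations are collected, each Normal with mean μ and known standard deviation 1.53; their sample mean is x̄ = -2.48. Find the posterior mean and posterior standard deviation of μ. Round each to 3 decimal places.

With known σ, the Normal prior is conjugate. Weight on the data is w = (n/σ²)/(n/σ² + 1/τ₀²) = 7.68935/(7.68935+4.72590) = 0.61935.
Posterior mean = w·x̄ + (1−w)·μ₀ = 0.61935·-2.48 + 0.38065·-2.51 = -2.491. Posterior variance = 1/(7.68935+4.72590) = 0.0805461, so SD = 0.284.

Posterior mean ≈ -2.491; posterior SD ≈ 0.284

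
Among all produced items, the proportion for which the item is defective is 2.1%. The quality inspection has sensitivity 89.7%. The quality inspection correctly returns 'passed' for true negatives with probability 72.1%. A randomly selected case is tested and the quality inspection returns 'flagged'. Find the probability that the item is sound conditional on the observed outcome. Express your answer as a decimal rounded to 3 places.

Let H be the event that the item is defective. P(H) = 0.021, so P(¬H) = 0.979. With E the 'flagged' result, P(E|H) = 0.897 and P(E|¬H) = 0.279.
P(E) = 0.897·0.021 + 0.279·0.979 = 0.018837 + 0.27314 = 0.29198.
By Bayes' theorem, P(H|E) = 0.018837 / 0.29198 = 0.065. Hence P(¬H|E) = 1 − 0.065 = 0.935.

P(¬H | E) ≈ 0.935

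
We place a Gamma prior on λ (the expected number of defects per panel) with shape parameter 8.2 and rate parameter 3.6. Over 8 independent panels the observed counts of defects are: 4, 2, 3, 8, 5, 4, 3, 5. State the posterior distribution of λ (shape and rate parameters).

Posterior: Gamma(shape=42.2, rate=11.6)

Total count ∑xᵢ = 34 over n = 8 panels.
Gamma is conjugate to the Poisson likelihood: posterior is Gamma(shape = 8.2+34 = 42.2, rate = 3.6+8 = 11.6).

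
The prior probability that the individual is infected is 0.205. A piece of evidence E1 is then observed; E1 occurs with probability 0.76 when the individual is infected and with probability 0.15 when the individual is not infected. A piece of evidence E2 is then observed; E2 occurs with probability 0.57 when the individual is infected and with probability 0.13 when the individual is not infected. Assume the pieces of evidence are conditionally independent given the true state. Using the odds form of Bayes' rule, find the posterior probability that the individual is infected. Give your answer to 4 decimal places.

Posterior probability ≈ 0.8514

Prior odds = 0.205/(1−0.205) = 0.25786. In log-odds, ln(0.25786) = -1.3553.
Add log likelihood ratios: ln(5.0667) + ln(4.3846) = 3.1008.
Posterior log-odds = 1.7455, so posterior odds = exp(1.7455) = 5.7285. Converting, P(H|E) = 5.7285/6.7285 = 0.8514.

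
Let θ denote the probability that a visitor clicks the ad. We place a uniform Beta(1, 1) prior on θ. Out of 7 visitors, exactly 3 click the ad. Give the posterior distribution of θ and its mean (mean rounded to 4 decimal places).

The binomial likelihood is conjugate to the Beta prior: with 3 successes and 4 failures, the posterior is Beta(1+3, 1+4) = Beta(4, 5).
Posterior mean = α/(α+β) = 4/9 = 0.4444.

Posterior: Beta(4, 5); mean ≈ 0.4444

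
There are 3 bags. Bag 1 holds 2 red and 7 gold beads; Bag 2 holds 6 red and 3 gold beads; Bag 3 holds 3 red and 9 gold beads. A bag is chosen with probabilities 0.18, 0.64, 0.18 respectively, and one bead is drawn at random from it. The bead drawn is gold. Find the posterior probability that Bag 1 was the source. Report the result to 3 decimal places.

Posterior probability ≈ 0.287

P(gold|Bag 1) = 0.7778; P(gold|Bag 2) = 0.3333; P(gold|Bag 3) = 0.75.
Prior × likelihood for each source: 0.18·0.7778=0.1400, 0.64·0.3333=0.2133, 0.18·0.75=0.1350. Summing gives P(gold) = 0.48833.
P(Bag 1 | gold) = 0.1400 / 0.48833 = 0.287.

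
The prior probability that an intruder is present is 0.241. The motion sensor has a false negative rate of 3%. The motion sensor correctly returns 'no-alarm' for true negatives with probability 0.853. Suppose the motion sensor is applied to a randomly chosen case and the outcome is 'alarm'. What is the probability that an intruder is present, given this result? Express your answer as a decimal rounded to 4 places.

Let H be the event that an intruder is present. P(H) = 0.241, so P(¬H) = 0.759. With E the 'alarm' result, P(E|H) = 0.97 and P(E|¬H) = 0.147.
P(E) = 0.97·0.241 + 0.147·0.759 = 0.23377 + 0.11157 = 0.34534.
By Bayes' theorem, P(H|E) = 0.23377 / 0.34534 = 0.6769.

P(H | E) ≈ 0.6769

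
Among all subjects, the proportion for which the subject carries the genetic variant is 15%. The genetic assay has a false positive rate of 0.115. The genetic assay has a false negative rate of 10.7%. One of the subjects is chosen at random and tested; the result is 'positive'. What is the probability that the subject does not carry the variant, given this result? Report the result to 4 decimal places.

Write H for 'the subject carries the genetic variant'. Prior odds H:¬H = 0.15/0.85 = 0.17647. For the 'positive' outcome, the likelihood ratio is 0.893/0.115 = 7.7652.
Posterior odds = 0.17647 × 7.7652 = 1.3703, so P(H|E) = 1.3703/(1+1.3703) = 0.5781. Then P(¬H|E) = 1 − 0.5781 = 0.4219.

P(¬H | E) ≈ 0.4219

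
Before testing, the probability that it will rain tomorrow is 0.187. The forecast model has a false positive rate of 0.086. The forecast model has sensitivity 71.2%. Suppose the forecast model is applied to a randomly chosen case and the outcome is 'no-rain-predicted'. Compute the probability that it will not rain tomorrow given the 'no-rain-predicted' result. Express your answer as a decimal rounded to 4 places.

P(¬H | E) ≈ 0.9324

Let H be the event that it will rain tomorrow. P(H) = 0.187, so P(¬H) = 0.813. With E the 'no-rain-predicted' result, P(E|H) = 0.288 and P(E|¬H) = 0.914.
P(E) = 0.288·0.187 + 0.914·0.813 = 0.053856 + 0.74308 = 0.79694.
By Bayes' theorem, P(H|E) = 0.053856 / 0.79694 = 0.0676. Hence P(¬H|E) = 1 − 0.0676 = 0.9324.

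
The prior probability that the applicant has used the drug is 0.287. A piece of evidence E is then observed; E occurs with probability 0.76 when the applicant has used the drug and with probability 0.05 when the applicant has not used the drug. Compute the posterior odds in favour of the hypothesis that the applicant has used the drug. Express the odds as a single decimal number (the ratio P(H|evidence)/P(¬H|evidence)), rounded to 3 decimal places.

Posterior odds ≈ 6.118

Prior odds = 0.287/(1−0.287) = 0.40252.
Likelihood ratio for E = 0.76/0.05 = 15.200.
Posterior odds = prior odds × LR = 6.1184.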